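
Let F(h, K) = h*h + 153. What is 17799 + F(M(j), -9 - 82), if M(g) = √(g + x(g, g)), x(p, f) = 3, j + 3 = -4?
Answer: 17948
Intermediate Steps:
j = -7 (j = -3 - 4 = -7)
M(g) = √(3 + g) (M(g) = √(g + 3) = √(3 + g))
F(h, K) = 153 + h² (F(h, K) = h² + 153 = 153 + h²)
17799 + F(M(j), -9 - 82) = 17799 + (153 + (√(3 - 7))²) = 17799 + (153 + (√(-4))²) = 17799 + (153 + (2*I)²) = 17799 + (153 - 4) = 17799 + 149 = 17948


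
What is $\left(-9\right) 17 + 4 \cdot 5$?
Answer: $-133$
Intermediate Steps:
$\left(-9\right) 17 + 4 \cdot 5 = -153 + 20 = -133$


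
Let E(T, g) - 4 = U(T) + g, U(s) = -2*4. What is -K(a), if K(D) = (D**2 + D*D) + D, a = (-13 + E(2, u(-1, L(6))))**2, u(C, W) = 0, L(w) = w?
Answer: -167331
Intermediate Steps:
U(s) = -8
E(T, g) = -4 + g (E(T, g) = 4 + (-8 + g) = -4 + g)
a = 289 (a = (-13 + (-4 + 0))**2 = (-13 - 4)**2 = (-17)**2 = 289)
K(D) = D + 2*D**2 (K(D) = (D**2 + D**2) + D = 2*D**2 + D = D + 2*D**2)
-K(a) = -289*(1 + 2*289) = -289*(1 + 578) = -289*579 = -1*167331 = -167331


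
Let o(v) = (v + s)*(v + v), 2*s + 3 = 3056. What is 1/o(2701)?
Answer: 1/22836955 ≈ 4.3789e-8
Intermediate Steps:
s = 3053/2 (s = -3/2 + (½)*3056 = -3/2 + 1528 = 3053/2 ≈ 1526.5)
o(v) = 2*v*(3053/2 + v) (o(v) = (v + 3053/2)*(v + v) = (3053/2 + v)*(2*v) = 2*v*(3053/2 + v))
1/o(2701) = 1/(2701*(3053 + 2*2701)) = 1/(2701*(3053 + 5402)) = 1/(2701*8455) = 1/22836955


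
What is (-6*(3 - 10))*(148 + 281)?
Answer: 18018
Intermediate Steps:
(-6*(3 - 10))*(148 + 281) = -6*(-7)*429 = 42*429 = 18018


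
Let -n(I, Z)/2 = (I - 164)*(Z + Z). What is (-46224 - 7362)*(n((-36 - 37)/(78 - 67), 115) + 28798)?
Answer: -63242090028/11 ≈ -5.7493e+9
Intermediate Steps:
n(I, Z) = -4*Z*(-164 + I) (n(I, Z) = -2*(I - 164)*(Z + Z) = -2*(-164 + I)*2*Z = -4*Z*(-164 + I))
(-46224 - 7362)*(n((-36 - 37)/(78 - 67), 115) + 28798) = (-46224 - 7362)*(4*115*(164 - (-36 - 37)/(78 - 67)) + 28798) = -53586*(4*115*(164 - (-73)/11) + 28798) = -53586*(4*115*(164 - 1*(-73/11)) + 28798) = -53586*(4*115*(164 + 73/11) + 28798) = -53586*(4*115*(1877/11) + 28798) = -53586*(863420/11 + 28798) = -53586*1180198/11 = -63242090028/11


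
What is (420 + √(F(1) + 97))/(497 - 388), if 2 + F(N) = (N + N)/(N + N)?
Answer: 420/109 + 4*√6/109 ≈ 3.9431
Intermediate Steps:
F(N) = -1 (F(N) = -2 + (N + N)/(N + N) = -2 + (2*N)/((2*N)) = -2 + (2*N)*(1/(2*N)) = -2 + 1 = -1)
(420 + √(F(1) + 97))/(497 - 388) = (420 + √(-1 + 97))/(497 - 388) = (420 + √96)/109 = (420 + 4*√6)*(1/109) = 420/109 + 4*√6/109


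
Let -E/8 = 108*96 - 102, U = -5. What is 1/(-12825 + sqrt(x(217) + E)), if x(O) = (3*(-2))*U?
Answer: -1425/18284747 - I*sqrt(9122)/54854241 ≈ -7.7934e-5 - 1.7411e-6*I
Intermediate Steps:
E = -82128 (E = -8*(108*96 - 102) = -8*(10368 - 102) = -8*10266 = -82128)
x(O) = 30 (x(O) = (3*(-2))*(-5) = -6*(-5) = 30)
1/(-12825 + sqrt(x(217) + E)) = 1/(-12825 + sqrt(30 - 82128)) = 1/(-12825 + sqrt(-82098)) = 1/(-12825 + 3*I*sqrt(9122))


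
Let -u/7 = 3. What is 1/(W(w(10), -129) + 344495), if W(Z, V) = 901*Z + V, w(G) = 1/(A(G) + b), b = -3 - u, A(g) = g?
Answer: 28/9643149 ≈ 2.9036e-6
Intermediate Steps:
u = -21 (u = -7*3 = -21)
b = 18 (b = -3 - 1*(-21) = -3 + 21 = 18)
w(G) = 1/(18 + G) (w(G) = 1/(G + 18) = 1/(18 + G))
W(Z, V) = V + 901*Z
1/(W(w(10), -129) + 344495) = 1/((-129 + 901/(18 + 10)) + 344495) = 1/((-129 + 901/28) + 344495) = 1/(-2711/28 + 344495) = 1/(9643149/28) = 28/9643149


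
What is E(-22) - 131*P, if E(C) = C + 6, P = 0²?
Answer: -16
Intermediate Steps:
P = 0
E(C) = 6 + C
E(-22) - 131*P = (6 - 22) - 131*0 = -16 + 0 = -16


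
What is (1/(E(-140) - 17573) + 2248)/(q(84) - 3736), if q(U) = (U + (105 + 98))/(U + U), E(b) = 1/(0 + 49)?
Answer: -11614192794/19293053587 ≈ -0.60199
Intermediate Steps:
E(b) = 1/49
q(U) = (203 + U)/(2*U) (q(U) = (U + 203)/((2*U)) = (203 + U)*(1/(2*U)) = (203 + U)/(2*U))
(1/(E(-140) - 17573) + 2248)/(q(84) - 3736) = (1/(1/49 - 17573) + 2248)/((½)*(203 + 84)/84 - 3736) = (1/(-861076/49) + 2248)/((½)*(1/84)*287 - 3736) = (-49/861076 + 2248)/(41/24 - 3736) = 1935698799/(861076*(-89623/24)) = (1935698799/861076)*(-24/89623) = -11614192794/19293053587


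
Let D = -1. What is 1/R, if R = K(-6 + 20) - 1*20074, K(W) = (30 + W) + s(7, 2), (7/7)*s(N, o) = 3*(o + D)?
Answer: -1/20027 ≈ -4.9933e-5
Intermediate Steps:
s(N, o) = -3 + 3*o (s(N, o) = 3*(o - 1) = 3*(-1 + o) = -3 + 3*o)
K(W) = 33 + W (K(W) = (30 + W) + (-3 + 3*2) = (30 + W) + (-3 + 6) = (30 + W) + 3 = 33 + W)
R = -20027 (R = (33 + (-6 + 20)) - 1*20074 = (33 + 14) - 20074 = 47 - 20074 = -20027)
1/R = 1/(-20027) = -1/20027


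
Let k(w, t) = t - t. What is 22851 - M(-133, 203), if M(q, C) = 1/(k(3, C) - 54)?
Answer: 1233955/54 ≈ 22851.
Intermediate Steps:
k(w, t) = 0
M(q, C) = -1/54 (M(q, C) = 1/(0 - 54) = 1/(-54) = -1/54)
22851 - M(-133, 203) = 22851 - 1*(-1/54) = 22851 + 1/54 = 1233955/54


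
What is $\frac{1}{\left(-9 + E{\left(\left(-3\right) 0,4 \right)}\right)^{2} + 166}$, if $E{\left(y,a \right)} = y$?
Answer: $\frac{1}{247} \approx 0.0040486$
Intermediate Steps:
$\frac{1}{\left(-9 + E{\left(\left(-3\right) 0,4 \right)}\right)^{2} + 166} = \frac{1}{\left(-9 - 0\right)^{2} + 166} = \frac{1}{\left(-9 + 0\right)^{2} + 166} = \frac{1}{\left(-9\right)^{2} + 166} = \frac{1}{81 + 166} = \frac{1}{247}$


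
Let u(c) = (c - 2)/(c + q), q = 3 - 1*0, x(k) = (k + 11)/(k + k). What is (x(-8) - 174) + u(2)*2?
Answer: -2787/16 ≈ -174.19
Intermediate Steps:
x(k) = (11 + k)/(2*k) (x(k) = (11 + k)/((2*k)) = (11 + k)*(1/(2*k)) = (11 + k)/(2*k))
q = 3 (q = 3 + 0 = 3)
u(c) = (-2 + c)/(3 + c) (u(c) = (c - 2)/(c + 3) = (-2 + c)/(3 + c))
(x(-8) - 174) + u(2)*2 = ((½)*(11 - 8)/(-8) - 174) + ((-2 + 2)/(3 + 2))*2 = ((½)*(-⅛)*3 - 174) + (0/5)*2 = (-3/16 - 174) + ((⅕)*0)*2 = -2787/16 + 0*2 = -2787/16 + 0 = -2787/16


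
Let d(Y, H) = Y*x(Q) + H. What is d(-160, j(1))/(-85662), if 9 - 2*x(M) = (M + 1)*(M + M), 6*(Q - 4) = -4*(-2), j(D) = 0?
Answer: -21080/385479 ≈ -0.054685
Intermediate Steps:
Q = 16/3 (Q = 4 + (-4*(-2))/6 = 4 + (⅙)*8 = 4 + 4/3 = 16/3 ≈ 5.3333)
x(M) = 9/2 - M*(1 + M) (x(M) = 9/2 - (M + 1)*(M + M)/2 = 9/2 - (1 + M)*2*M/2 = 9/2 - M*(1 + M))
d(Y, H) = H - 527*Y/18 (d(Y, H) = Y*(9/2 - 1*16/3 - (16/3)²) + H = Y*(9/2 - 16/3 - 1*256/9) + H = Y*(9/2 - 16/3 - 256/9) + H = Y*(-527/18) + H = -527*Y/18 + H = H - 527*Y/18)
d(-160, j(1))/(-85662) = (0 - 527/18*(-160))/(-85662) = (0 + 42160/9)*(-1/85662) = (42160/9)*(-1/85662) = -21080/385479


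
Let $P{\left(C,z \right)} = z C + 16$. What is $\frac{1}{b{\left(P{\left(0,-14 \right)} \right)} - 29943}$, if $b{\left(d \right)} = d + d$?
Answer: $- \frac{1}{29911} \approx -3.3433 \cdot 10^{-5}$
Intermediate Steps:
$P{\left(C,z \right)} = 16 + C z$ ($P{\left(C,z \right)} = C z + 16 = 16 + C z$)
$b{\left(d \right)} = 2 d$
$\frac{1}{b{\left(P{\left(0,-14 \right)} \right)} - 29943} = \frac{1}{2 \left(16 + 0 \left(-14\right)\right) - 29943} = \frac{1}{2 \left(16 + 0\right) - 29943} = \frac{1}{2 \cdot 16 - 29943} = \frac{1}{32 - 29943} = \frac{1}{-29911} = - \frac{1}{29911}$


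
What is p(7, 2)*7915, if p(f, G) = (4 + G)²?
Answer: 284940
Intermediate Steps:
p(7, 2)*7915 = (4 + 2)²*7915 = 6²*7915 = 36*7915 = 284940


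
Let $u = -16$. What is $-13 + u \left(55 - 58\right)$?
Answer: $35$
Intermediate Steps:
$-13 + u \left(55 - 58\right) = -13 - 16 \left(55 - 58\right) = -13 - -48 = -13 + 48 = 35$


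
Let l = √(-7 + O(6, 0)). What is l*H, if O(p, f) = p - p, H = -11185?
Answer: -11185*I*√7 ≈ -29593.0*I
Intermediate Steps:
O(p, f) = 0
l = I*√7 (l = √(-7 + 0) = √(-7) = I*√7 ≈ 2.6458*I)
l*H = (I*√7)*(-11185) = -11185*I*√7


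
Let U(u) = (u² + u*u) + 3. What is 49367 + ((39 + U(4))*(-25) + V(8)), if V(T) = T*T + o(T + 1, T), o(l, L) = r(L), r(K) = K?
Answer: 47589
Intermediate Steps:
o(l, L) = L
U(u) = 3 + 2*u² (U(u) = (u² + u²) + 3 = 2*u² + 3 = 3 + 2*u²)
V(T) = T + T² (V(T) = T*T + T = T² + T = T + T²)
49367 + ((39 + U(4))*(-25) + V(8)) = 49367 + ((39 + (3 + 2*4²))*(-25) + 8*(1 + 8)) = 49367 + ((39 + (3 + 2*16))*(-25) + 8*9) = 49367 + ((39 + (3 + 32))*(-25) + 72) = 49367 + ((39 + 35)*(-25) + 72) = 49367 + (74*(-25) + 72) = 49367 + (-1850 + 72) = 49367 - 1778 = 47589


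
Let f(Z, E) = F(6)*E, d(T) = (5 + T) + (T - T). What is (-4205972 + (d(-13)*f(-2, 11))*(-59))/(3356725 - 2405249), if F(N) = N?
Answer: -1043705/237869 ≈ -4.3877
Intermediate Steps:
d(T) = 5 + T (d(T) = (5 + T) + 0 = 5 + T)
f(Z, E) = 6*E
(-4205972 + (d(-13)*f(-2, 11))*(-59))/(3356725 - 2405249) = (-4205972 + ((5 - 13)*(6*11))*(-59))/(3356725 - 2405249) = (-4205972 - 8*66*(-59))/951476 = (-4205972 - 528*(-59))*(1/951476) = (-4205972 + 31152)*(1/951476) = -4174820*1/951476 = -1043705/237869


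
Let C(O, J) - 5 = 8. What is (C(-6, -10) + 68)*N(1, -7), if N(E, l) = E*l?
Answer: -567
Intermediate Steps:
C(O, J) = 13 (C(O, J) = 5 + 8 = 13)
(C(-6, -10) + 68)*N(1, -7) = (13 + 68)*(1*(-7)) = 81*(-7) = -567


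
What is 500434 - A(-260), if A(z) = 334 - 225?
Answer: 500325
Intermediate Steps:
A(z) = 109
500434 - A(-260) = 500434 - 1*109 = 500434 - 109 = 500325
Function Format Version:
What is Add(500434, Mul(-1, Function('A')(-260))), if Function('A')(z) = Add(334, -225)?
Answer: 500325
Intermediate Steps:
Function('A')(z) = 109
Add(500434, Mul(-1, Function('A')(-260))) = Add(500434, Mul(-1, 109)) = Add(500434, -109) = 500325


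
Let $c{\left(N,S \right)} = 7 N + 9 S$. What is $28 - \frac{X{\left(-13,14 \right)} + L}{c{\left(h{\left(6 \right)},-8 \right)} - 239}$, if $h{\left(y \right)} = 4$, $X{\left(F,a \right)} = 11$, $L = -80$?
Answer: $\frac{7855}{283} \approx 27.756$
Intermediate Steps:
$28 - \frac{X{\left(-13,14 \right)} + L}{c{\left(h{\left(6 \right)},-8 \right)} - 239} = 28 - \frac{11 - 80}{\left(7 \cdot 4 + 9 \left(-8\right)\right) - 239} = 28 - - \frac{69}{\left(28 - 72\right) - 239} = 28 - - \frac{69}{-44 - 239} = 28 - - \frac{69}{-283} = 28 - \left(-69\right) \left(- \frac{1}{283}\right) = 28 - \frac{69}{283} = \frac{7855}{283}$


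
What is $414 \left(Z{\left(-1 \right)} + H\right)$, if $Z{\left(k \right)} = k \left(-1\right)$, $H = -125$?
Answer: $-51336$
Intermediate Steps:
$Z{\left(k \right)} = - k$
$414 \left(Z{\left(-1 \right)} + H\right) = 414 \left(\left(-1\right) \left(-1\right) - 125\right) = 414 \left(1 - 125\right) = 414 \left(-124\right) = -51336$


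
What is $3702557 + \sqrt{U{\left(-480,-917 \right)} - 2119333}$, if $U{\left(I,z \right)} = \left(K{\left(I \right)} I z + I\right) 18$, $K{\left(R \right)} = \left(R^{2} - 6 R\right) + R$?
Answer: $3702557 + \sqrt{1844444336027} \approx 5.0607 \cdot 10^{6}$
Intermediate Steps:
$K{\left(R \right)} = R^{2} - 5 R$
$U{\left(I,z \right)} = 18 I + 18 z I^{2} \left(-5 + I\right)$ ($U{\left(I,z \right)} = \left(I \left(-5 + I\right) I z + I\right) 18 = \left(I^{2} \left(-5 + I\right) z + I\right) 18 = \left(z I^{2} \left(-5 + I\right) + I\right) 18 = \left(I + z I^{2} \left(-5 + I\right)\right) 18 = 18 I + 18 z I^{2} \left(-5 + I\right)$)
$3702557 + \sqrt{U{\left(-480,-917 \right)} - 2119333} = 3702557 + \sqrt{18 \left(-480\right) \left(1 - - 440160 \left(-5 - 480\right)\right) - 2119333} = 3702557 + \sqrt{18 \left(-480\right) \left(1 - \left(-440160\right) \left(-485\right)\right) - 2119333} = 3702557 + \sqrt{18 \left(-480\right) \left(1 - 213477600\right) - 2119333} = 3702557 + \sqrt{18 \left(-480\right) \left(-213477599\right) - 2119333} = 3702557 + \sqrt{1844446455360 - 2119333} = 3702557 + \sqrt{1844444336027}$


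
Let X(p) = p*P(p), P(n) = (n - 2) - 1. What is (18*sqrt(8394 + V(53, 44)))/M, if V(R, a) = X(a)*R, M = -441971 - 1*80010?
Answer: -18*sqrt(104006)/521981 ≈ -0.011121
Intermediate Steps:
P(n) = -3 + n (P(n) = (-2 + n) - 1 = -3 + n)
X(p) = p*(-3 + p)
M = -521981 (M = -441971 - 80010 = -521981)
V(R, a) = R*a*(-3 + a) (V(R, a) = (a*(-3 + a))*R = R*a*(-3 + a))
(18*sqrt(8394 + V(53, 44)))/M = (18*sqrt(8394 + 53*44*(-3 + 44)))/(-521981) = (18*sqrt(8394 + 53*44*41))*(-1/521981) = (18*sqrt(8394 + 95612))*(-1/521981) = (18*sqrt(104006))*(-1/521981) = -18*sqrt(104006)/521981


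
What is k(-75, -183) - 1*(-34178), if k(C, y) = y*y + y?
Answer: 67484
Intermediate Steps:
k(C, y) = y + y² (k(C, y) = y² + y = y + y²)
k(-75, -183) - 1*(-34178) = -183*(1 - 183) - 1*(-34178) = -183*(-182) + 34178 = 33306 + 34178 = 67484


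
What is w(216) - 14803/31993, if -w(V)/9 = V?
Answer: -62209195/31993 ≈ -1944.5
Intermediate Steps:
w(V) = -9*V
w(216) - 14803/31993 = -9*216 - 14803/31993 = -1944 - 14803/31993 = -62209195/31993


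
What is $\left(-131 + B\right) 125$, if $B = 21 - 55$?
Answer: $-20625$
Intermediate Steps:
$B = -34$ ($B = 21 - 55 = -34$)
$\left(-131 + B\right) 125 = \left(-131 - 34\right) 125 = \left(-165\right) 125 = -20625$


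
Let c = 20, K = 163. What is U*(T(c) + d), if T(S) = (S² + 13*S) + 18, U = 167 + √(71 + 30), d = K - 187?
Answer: 109218 + 654*√101 ≈ 1.1579e+5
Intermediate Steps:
d = -24 (d = 163 - 187 = -24)
U = 167 + √101 ≈ 177.05
T(S) = 18 + S² + 13*S
U*(T(c) + d) = (167 + √101)*((18 + 20² + 13*20) - 24) = (167 + √101)*((18 + 400 + 260) - 24) = (167 + √101)*(678 - 24) = (167 + √101)*654 = 109218 + 654*√101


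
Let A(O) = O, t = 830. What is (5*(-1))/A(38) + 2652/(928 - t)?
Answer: 50143/1862 ≈ 26.930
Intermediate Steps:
(5*(-1))/A(38) + 2652/(928 - t) = (5*(-1))/38 + 2652/(928 - 1*830) = -5*1/38 + 2652/(928 - 830) = -5/38 + 2652/98 = -5/38 + 2652*(1/98) = -5/38 + 1326/49 = 50143/1862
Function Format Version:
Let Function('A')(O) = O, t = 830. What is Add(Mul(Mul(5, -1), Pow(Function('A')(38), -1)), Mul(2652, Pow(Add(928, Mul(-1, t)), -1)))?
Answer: Rational(50143, 1862) ≈ 26.930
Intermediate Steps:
Add(Mul(Mul(5, -1), Pow(Function('A')(38), -1)), Mul(2652, Pow(Add(928, Mul(-1, t)), -1))) = Add(Mul(Mul(5, -1), Pow(38, -1)), Mul(2652, Pow(Add(928, Mul(-1, 830)), -1))) = Add(Mul(-5, Rational(1, 38)), Mul(2652, Pow(Add(928, -830), -1))) = Add(Rational(-5, 38), Mul(2652, Pow(98, -1))) = Add(Rational(-5, 38), Mul(2652, Rational(1, 98))) = Add(Rational(-5, 38), Rational(1326, 49)) = Rational(50143, 1862)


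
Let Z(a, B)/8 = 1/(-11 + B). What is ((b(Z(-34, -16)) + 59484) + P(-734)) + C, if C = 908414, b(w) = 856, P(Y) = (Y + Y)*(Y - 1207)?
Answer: 3818142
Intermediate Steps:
P(Y) = 2*Y*(-1207 + Y) (P(Y) = (2*Y)*(-1207 + Y) = 2*Y*(-1207 + Y))
Z(a, B) = 8/(-11 + B)
((b(Z(-34, -16)) + 59484) + P(-734)) + C = ((856 + 59484) + 2*(-734)*(-1207 - 734)) + 908414 = (60340 + 2*(-734)*(-1941)) + 908414 = (60340 + 2849388) + 908414 = 2909728 + 908414 = 3818142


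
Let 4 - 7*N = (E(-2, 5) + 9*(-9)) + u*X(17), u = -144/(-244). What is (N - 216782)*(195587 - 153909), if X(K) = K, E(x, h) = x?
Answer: -551109497926/61 ≈ -9.0346e+9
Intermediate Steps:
u = 36/61 (u = -144*(-1/244) = 36/61 ≈ 0.59016)
N = 4695/427 (N = 4/7 - ((-2 + 9*(-9)) + (36/61)*17)/7 = 4/7 - ((-2 - 81) + 612/61)/7 = 4/7 - (-83 + 612/61)/7 = 4/7 - ⅐*(-4451/61) = 4/7 + 4451/427 = 4695/427 ≈ 10.995)
(N - 216782)*(195587 - 153909) = (4695/427 - 216782)*(195587 - 153909) = -92561219/427*41678 = -551109497926/61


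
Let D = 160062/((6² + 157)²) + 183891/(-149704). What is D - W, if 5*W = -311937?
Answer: 1739547432750297/27881621480 ≈ 62390.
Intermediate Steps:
W = -311937/5 (W = (⅕)*(-311937) = -311937/5 ≈ -62387.)
D = 17112165789/5576324296 (D = 160062/((36 + 157)²) + 183891*(-1/149704) = 160062/(193²) - 183891/149704 = 160062/37249 - 183891/149704 = 17112165789/5576324296 ≈ 3.0687)
D - W = 17112165789/5576324296 - 1*(-311937/5) = 17112165789/5576324296 + 311937/5 = 1739547432750297/27881621480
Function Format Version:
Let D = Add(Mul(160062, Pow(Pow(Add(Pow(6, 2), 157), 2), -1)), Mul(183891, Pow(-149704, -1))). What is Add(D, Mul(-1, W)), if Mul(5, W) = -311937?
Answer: Rational(1739547432750297, 27881621480) ≈ 62390.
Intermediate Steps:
W = Rational(-311937, 5) (W = Mul(Rational(1, 5), -311937) = Rational(-311937, 5) ≈ -62387.)
D = Rational(17112165789, 5576324296) (D = Add(Mul(160062, Pow(Pow(Add(36, 157), 2), -1)), Mul(183891, Rational(-1, 149704))) = Add(Mul(160062, Pow(Pow(193, 2), -1)), Rational(-183891, 149704)) = Add(Mul(160062, Pow(37249, -1)), Rational(-183891, 149704)) = Add(Mul(160062, Rational(1, 37249)), Rational(-183891, 149704)) = Add(Rational(160062, 37249), Rational(-183891, 149704)) = Rational(17112165789, 5576324296) ≈ 3.0687)
Add(D, Mul(-1, W)) = Add(Rational(17112165789, 5576324296), Mul(-1, Rational(-311937, 5))) = Add(Rational(17112165789, 5576324296), Rational(311937, 5)) = Rational(1739547432750297, 27881621480)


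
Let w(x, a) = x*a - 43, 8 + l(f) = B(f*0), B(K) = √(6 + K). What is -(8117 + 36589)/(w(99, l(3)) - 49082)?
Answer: 247954378/276849787 + 491766*√6/276849787 ≈ 0.89998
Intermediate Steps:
l(f) = -8 + √6 (l(f) = -8 + √(6 + f*0) = -8 + √(6 + 0) = -8 + √6)
w(x, a) = -43 + a*x (w(x, a) = a*x - 43 = -43 + a*x)
-(8117 + 36589)/(w(99, l(3)) - 49082) = -(8117 + 36589)/((-43 + (-8 + √6)*99) - 49082) = -44706/((-43 + (-792 + 99*√6)) - 49082) = -44706/((-835 + 99*√6) - 49082) = -44706/(-49917 + 99*√6)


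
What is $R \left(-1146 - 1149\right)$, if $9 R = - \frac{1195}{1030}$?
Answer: $\frac{60945}{206} \approx 295.85$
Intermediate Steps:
$R = - \frac{239}{1854}$ ($R = \frac{\left(-1195\right) \frac{1}{1030}}{9} = \frac{1}{9} \left(- \frac{239}{206}\right) = - \frac{239}{1854} \approx -0.12891$)
$R \left(-1146 - 1149\right) = - \frac{239 \left(-1146 - 1149\right)}{1854} = \left(- \frac{239}{1854}\right) \left(-2295\right) = \frac{60945}{206}$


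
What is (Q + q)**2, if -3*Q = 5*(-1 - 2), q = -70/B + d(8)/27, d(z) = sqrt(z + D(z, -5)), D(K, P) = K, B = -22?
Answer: 6120676/88209 ≈ 69.388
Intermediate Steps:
d(z) = sqrt(2)*sqrt(z) (d(z) = sqrt(z + z) = sqrt(2*z) = sqrt(2)*sqrt(z))
q = 989/297 (q = -70/(-22) + (sqrt(2)*sqrt(8))/27 = -70*(-1/22) + (sqrt(2)*(2*sqrt(2)))*(1/27) = 35/11 + 4*(1/27) = 35/11 + 4/27 = 989/297 ≈ 3.3300)
Q = 5 (Q = -5*(-1 - 2)/3 = -5*(-3)/3 = -1/3*(-15) = 5)
(Q + q)**2 = (5 + 989/297)**2 = (2474/297)**2 = 6120676/88209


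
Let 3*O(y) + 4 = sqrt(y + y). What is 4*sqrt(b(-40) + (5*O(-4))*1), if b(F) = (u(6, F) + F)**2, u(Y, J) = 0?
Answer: 4*sqrt(14340 + 30*I*sqrt(2))/3 ≈ 159.67 + 0.23619*I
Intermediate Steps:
O(y) = -4/3 + sqrt(2)*sqrt(y)/3 (O(y) = -4/3 + sqrt(y + y)/3 = -4/3 + sqrt(2*y)/3 = -4/3 + (sqrt(2)*sqrt(y))/3 = -4/3 + sqrt(2)*sqrt(y)/3)
b(F) = F**2 (b(F) = (0 + F)**2 = F**2)
4*sqrt(b(-40) + (5*O(-4))*1) = 4*sqrt((-40)**2 + (5*(-4/3 + sqrt(2)*sqrt(-4)/3))*1) = 4*sqrt(1600 + (5*(-4/3 + sqrt(2)*(2*I)/3))*1) = 4*sqrt(1600 + (5*(-4/3 + 2*I*sqrt(2)/3))*1) = 4*sqrt(1600 + (-20/3 + 10*I*sqrt(2)/3)*1) = 4*sqrt(1600 + (-20/3 + 10*I*sqrt(2)/3)) = 4*sqrt(4780/3 + 10*I*sqrt(2)/3)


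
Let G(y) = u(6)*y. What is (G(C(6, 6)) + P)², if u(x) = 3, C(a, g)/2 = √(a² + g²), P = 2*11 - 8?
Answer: 2788 + 1008*√2 ≈ 4213.5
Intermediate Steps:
P = 14 (P = 22 - 8 = 14)
C(a, g) = 2*√(a² + g²)
G(y) = 3*y
(G(C(6, 6)) + P)² = (3*(2*√(6² + 6²)) + 14)² = (3*(2*√(36 + 36)) + 14)² = (3*(2*√72) + 14)² = (3*(2*(6*√2)) + 14)² = (3*(12*√2) + 14)² = (36*√2 + 14)² = (14 + 36*√2)²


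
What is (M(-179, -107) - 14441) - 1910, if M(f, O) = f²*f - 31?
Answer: -5751721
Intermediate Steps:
M(f, O) = -31 + f³ (M(f, O) = f³ - 31 = -31 + f³)
(M(-179, -107) - 14441) - 1910 = ((-31 + (-179)³) - 14441) - 1910 = ((-31 - 5735339) - 14441) - 1910 = (-5735370 - 14441) - 1910 = -5749811 - 1910 = -5751721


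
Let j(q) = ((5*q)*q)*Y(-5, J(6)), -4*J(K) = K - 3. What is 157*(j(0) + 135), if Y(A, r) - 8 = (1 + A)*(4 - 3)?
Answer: 21195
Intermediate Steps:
J(K) = ¾ - K/4 (J(K) = -(K - 3)/4 = -(-3 + K)/4 = ¾ - K/4)
Y(A, r) = 9 + A (Y(A, r) = 8 + (1 + A)*(4 - 3) = 8 + (1 + A)*1 = 8 + (1 + A) = 9 + A)
j(q) = 20*q² (j(q) = ((5*q)*q)*(9 - 5) = (5*q²)*4 = 20*q²)
157*(j(0) + 135) = 157*(20*0² + 135) = 157*(20*0 + 135) = 157*(0 + 135) = 157*135 = 21195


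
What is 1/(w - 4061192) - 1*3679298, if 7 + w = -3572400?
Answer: -28086285533503/7633599 ≈ -3.6793e+6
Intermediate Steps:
w = -3572407 (w = -7 - 3572400 = -3572407)
1/(w - 4061192) - 1*3679298 = 1/(-3572407 - 4061192) - 1*3679298 = 1/(-7633599) - 3679298 = -1/7633599 - 3679298 = -28086285533503/7633599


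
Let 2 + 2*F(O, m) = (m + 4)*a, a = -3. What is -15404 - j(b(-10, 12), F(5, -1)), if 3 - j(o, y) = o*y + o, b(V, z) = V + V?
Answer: -15317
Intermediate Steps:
F(O, m) = -7 - 3*m/2 (F(O, m) = -1 + ((m + 4)*(-3))/2 = -1 + ((4 + m)*(-3))/2 = -1 + (-12 - 3*m)/2 = -1 + (-6 - 3*m/2) = -7 - 3*m/2)
b(V, z) = 2*V
j(o, y) = 3 - o - o*y (j(o, y) = 3 - (o*y + o) = 3 - (o + o*y) = 3 + (-o - o*y) = 3 - o - o*y)
-15404 - j(b(-10, 12), F(5, -1)) = -15404 - (3 - 2*(-10) - 2*(-10)*(-7 - 3/2*(-1))) = -15404 - (3 - 1*(-20) - 1*(-20)*(-7 + 3/2)) = -15404 - (3 + 20 - 1*(-20)*(-11/2)) = -15404 - (3 + 20 - 110) = -15404 - 1*(-87) = -15404 + 87 = -15317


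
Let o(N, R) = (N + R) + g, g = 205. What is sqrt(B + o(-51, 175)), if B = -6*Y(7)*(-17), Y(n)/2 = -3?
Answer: I*sqrt(283) ≈ 16.823*I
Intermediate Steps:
Y(n) = -6 (Y(n) = 2*(-3) = -6)
o(N, R) = 205 + N + R (o(N, R) = (N + R) + 205 = 205 + N + R)
B = -612 (B = -6*(-6)*(-17) = 36*(-17) = -612)
sqrt(B + o(-51, 175)) = sqrt(-612 + (205 - 51 + 175)) = sqrt(-612 + 329) = sqrt(-283) = I*sqrt(283)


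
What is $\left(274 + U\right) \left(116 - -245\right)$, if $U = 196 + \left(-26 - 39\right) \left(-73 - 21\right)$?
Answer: $2375380$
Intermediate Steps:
$U = 6306$ ($U = 196 - -6110 = 196 + 6110 = 6306$)
$\left(274 + U\right) \left(116 - -245\right) = \left(274 + 6306\right) \left(116 - -245\right) = 6580 \left(116 + 245\right) = 6580 \cdot 361 = 2375380$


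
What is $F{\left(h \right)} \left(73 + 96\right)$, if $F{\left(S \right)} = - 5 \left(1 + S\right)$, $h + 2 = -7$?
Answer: $6760$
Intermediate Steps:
$h = -9$ ($h = -2 - 7 = -9$)
$F{\left(S \right)} = -5 - 5 S$
$F{\left(h \right)} \left(73 + 96\right) = \left(-5 - -45\right) \left(73 + 96\right) = \left(-5 + 45\right) 169 = 40 \cdot 169 = 6760$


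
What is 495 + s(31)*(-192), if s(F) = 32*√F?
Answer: 495 - 6144*√31 ≈ -33713.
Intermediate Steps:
495 + s(31)*(-192) = 495 + (32*√31)*(-192) = 495 - 6144*√31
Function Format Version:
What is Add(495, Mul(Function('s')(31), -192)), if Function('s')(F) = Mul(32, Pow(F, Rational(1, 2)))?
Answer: Add(495, Mul(-6144, Pow(31, Rational(1, 2)))) ≈ -33713.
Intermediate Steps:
Add(495, Mul(Function('s')(31), -192)) = Add(495, Mul(Mul(32, Pow(31, Rational(1, 2))), -192)) = Add(495, Mul(-6144, Pow(31, Rational(1, 2))))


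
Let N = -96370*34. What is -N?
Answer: 3276580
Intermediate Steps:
N = -3276580
-N = -1*(-3276580) = 3276580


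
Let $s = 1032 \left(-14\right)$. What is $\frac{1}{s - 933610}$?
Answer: $- \frac{1}{948058} \approx -1.0548 \cdot 10^{-6}$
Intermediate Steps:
$s = -14448$
$\frac{1}{s - 933610} = \frac{1}{-14448 - 933610} = \frac{1}{-948058} = - \frac{1}{948058}$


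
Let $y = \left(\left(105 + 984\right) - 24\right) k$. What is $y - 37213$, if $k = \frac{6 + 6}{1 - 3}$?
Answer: $-43603$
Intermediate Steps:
$k = -6$ ($k = \frac{12}{-2} = 12 \left(- \frac{1}{2}\right) = -6$)
$y = -6390$ ($y = \left(\left(105 + 984\right) - 24\right) \left(-6\right) = \left(1089 - 24\right) \left(-6\right) = 1065 \left(-6\right) = -6390$)
$y - 37213 = -6390 - 37213 = -43603$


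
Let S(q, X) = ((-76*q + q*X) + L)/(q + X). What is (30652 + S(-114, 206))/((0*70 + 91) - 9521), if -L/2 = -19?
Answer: -1402601/433780 ≈ -3.2334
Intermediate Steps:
L = 38 (L = -2*(-19) = 38)
S(q, X) = (38 - 76*q + X*q)/(X + q) (S(q, X) = ((-76*q + q*X) + 38)/(q + X) = ((-76*q + X*q) + 38)/(X + q) = (38 - 76*q + X*q)/(X + q))
(30652 + S(-114, 206))/((0*70 + 91) - 9521) = (30652 + (38 - 76*(-114) + 206*(-114))/(206 - 114))/((0*70 + 91) - 9521) = (30652 + (38 + 8664 - 23484)/92)/((0 + 91) - 9521) = (30652 + (1/92)*(-14782))/(91 - 9521) = (30652 - 7391/46)/(-9430) = (1402601/46)*(-1/9430) = -1402601/433780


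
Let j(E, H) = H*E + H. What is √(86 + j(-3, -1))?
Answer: 2*√22 ≈ 9.3808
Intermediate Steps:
j(E, H) = H + E*H (j(E, H) = E*H + H = H + E*H)
√(86 + j(-3, -1)) = √(86 - (1 - 3)) = √(86 - 1*(-2)) = √(86 + 2) = √88 = 2*√22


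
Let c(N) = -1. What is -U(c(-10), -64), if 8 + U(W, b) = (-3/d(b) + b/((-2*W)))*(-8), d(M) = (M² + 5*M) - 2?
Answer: -155996/629 ≈ -248.01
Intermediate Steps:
d(M) = -2 + M² + 5*M
U(W, b) = -8 + 24/(-2 + b² + 5*b) + 4*b/W (U(W, b) = -8 + (-3/(-2 + b² + 5*b) + b/((-2*W)))*(-8) = -8 + (-3/(-2 + b² + 5*b) + b*(-1/(2*W)))*(-8) = -8 + (-3/(-2 + b² + 5*b) - b/(2*W))*(-8) = -8 + (24/(-2 + b² + 5*b) + 4*b/W) = -8 + 24/(-2 + b² + 5*b) + 4*b/W)
-U(c(-10), -64) = -(-8 + 24/(-2 + (-64)² + 5*(-64)) + 4*(-64)/(-1)) = -(-8 + 24/(-2 + 4096 - 320) + 4*(-64)*(-1)) = -(-8 + 24/3774 + 256) = -(-8 + 24*(1/3774) + 256) = -(-8 + 4/629 + 256) = -1*155996/629 = -155996/629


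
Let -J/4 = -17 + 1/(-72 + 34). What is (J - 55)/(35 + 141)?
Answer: 249/3344 ≈ 0.074462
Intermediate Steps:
J = 1294/19 (J = -4*(-17 + 1/(-72 + 34)) = -4*(-17 + 1/(-38)) = -4*(-17 - 1/38) = -4*(-647/38) = 1294/19 ≈ 68.105)
(J - 55)/(35 + 141) = (1294/19 - 55)/(35 + 141) = (249/19)/176 = (249/19)*(1/176) = 249/3344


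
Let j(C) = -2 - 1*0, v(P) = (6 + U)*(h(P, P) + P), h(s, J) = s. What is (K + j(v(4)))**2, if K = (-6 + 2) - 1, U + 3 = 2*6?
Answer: 49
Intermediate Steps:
U = 9 (U = -3 + 2*6 = -3 + 12 = 9)
v(P) = 30*P (v(P) = (6 + 9)*(P + P) = 15*(2*P) = 30*P)
j(C) = -2 (j(C) = -2 + 0 = -2)
K = -5 (K = -4 - 1 = -5)
(K + j(v(4)))**2 = (-5 - 2)**2 = (-7)**2 = 49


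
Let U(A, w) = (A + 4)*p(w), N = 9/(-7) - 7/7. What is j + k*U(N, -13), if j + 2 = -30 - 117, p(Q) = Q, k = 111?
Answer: -18359/7 ≈ -2622.7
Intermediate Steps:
j = -149 (j = -2 + (-30 - 117) = -2 - 147 = -149)
N = -16/7 (N = 9*(-⅐) - 7*⅐ = -9/7 - 1 = -16/7 ≈ -2.2857)
U(A, w) = w*(4 + A) (U(A, w) = (A + 4)*w = (4 + A)*w = w*(4 + A))
j + k*U(N, -13) = -149 + 111*(-13*(4 - 16/7)) = -149 + 111*(-13*12/7) = -149 + 111*(-156/7) = -149 - 17316/7 = -18359/7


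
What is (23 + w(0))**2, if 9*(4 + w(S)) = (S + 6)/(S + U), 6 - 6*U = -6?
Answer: 3364/9 ≈ 373.78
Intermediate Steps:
U = 2 (U = 1 - 1/6*(-6) = 1 + 1 = 2)
w(S) = -4 + (6 + S)/(9*(2 + S)) (w(S) = -4 + ((S + 6)/(S + 2))/9 = -4 + ((6 + S)/(2 + S))/9 = -4 + (6 + S)/(9*(2 + S)))
(23 + w(0))**2 = (23 + (-66 - 35*0)/(9*(2 + 0)))**2 = (23 + (1/9)*(-66 + 0)/2)**2 = (23 + (1/9)*(1/2)*(-66))**2 = (23 - 11/3)**2 = (58/3)**2 = 3364/9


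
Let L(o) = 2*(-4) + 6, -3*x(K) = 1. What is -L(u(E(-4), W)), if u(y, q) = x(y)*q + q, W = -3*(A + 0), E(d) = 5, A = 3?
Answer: 2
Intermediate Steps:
x(K) = -⅓ (x(K) = -⅓*1 = -⅓)
W = -9 (W = -3*(3 + 0) = -3*3 = -9)
u(y, q) = 2*q/3 (u(y, q) = -q/3 + q = 2*q/3)
L(o) = -2 (L(o) = -8 + 6 = -2)
-L(u(E(-4), W)) = -1*(-2) = 2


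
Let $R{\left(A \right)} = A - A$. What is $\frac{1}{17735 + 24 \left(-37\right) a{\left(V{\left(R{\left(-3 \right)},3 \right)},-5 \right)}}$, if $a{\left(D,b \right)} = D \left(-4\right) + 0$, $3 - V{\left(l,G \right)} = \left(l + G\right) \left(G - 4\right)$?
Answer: $\frac{1}{39047} \approx 2.561 \cdot 10^{-5}$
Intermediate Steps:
$R{\left(A \right)} = 0$
$V{\left(l,G \right)} = 3 - \left(-4 + G\right) \left(G + l\right)$ ($V{\left(l,G \right)} = 3 - \left(l + G\right) \left(G - 4\right) = 3 - \left(G + l\right) \left(-4 + G\right) = 3 - \left(-4 + G\right) \left(G + l\right)$)
$a{\left(D,b \right)} = - 4 D$ ($a{\left(D,b \right)} = - 4 D + 0 = - 4 D$)
$\frac{1}{17735 + 24 \left(-37\right) a{\left(V{\left(R{\left(-3 \right)},3 \right)},-5 \right)}} = \frac{1}{17735 + 24 \left(-37\right) \left(- 4 \left(3 - 3^{2} + 4 \cdot 3 + 4 \cdot 0 - 3 \cdot 0\right)\right)} = \frac{1}{17735 - 888 \left(- 4 \left(3 - 9 + 12 + 0 + 0\right)\right)} = \frac{1}{17735 - 888 \left(\left(-4\right) 6\right)} = \frac{1}{17735 - -21312} = \frac{1}{17735 + 21312} = \frac{1}{39047}$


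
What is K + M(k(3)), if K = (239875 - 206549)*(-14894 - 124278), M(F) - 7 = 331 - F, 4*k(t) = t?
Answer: -18552182939/4 ≈ -4.6380e+9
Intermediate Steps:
k(t) = t/4
M(F) = 338 - F (M(F) = 7 + (331 - F) = 338 - F)
K = -4638046072 (K = 33326*(-139172) = -4638046072)
K + M(k(3)) = -4638046072 + (338 - 3/4) = -4638046072 + (338 - 1*¾) = -4638046072 + (338 - ¾) = -4638046072 + 1349/4 = -18552182939/4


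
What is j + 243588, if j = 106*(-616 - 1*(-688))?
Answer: 251220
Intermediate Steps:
j = 7632 (j = 106*(-616 + 688) = 106*72 = 7632)
j + 243588 = 7632 + 243588 = 251220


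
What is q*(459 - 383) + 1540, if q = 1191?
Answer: 92056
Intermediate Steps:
q*(459 - 383) + 1540 = 1191*(459 - 383) + 1540 = 1191*76 + 1540 = 90516 + 1540 = 92056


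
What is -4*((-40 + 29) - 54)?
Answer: 260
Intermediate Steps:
-4*((-40 + 29) - 54) = -4*(-11 - 54) = -4*(-65) = 260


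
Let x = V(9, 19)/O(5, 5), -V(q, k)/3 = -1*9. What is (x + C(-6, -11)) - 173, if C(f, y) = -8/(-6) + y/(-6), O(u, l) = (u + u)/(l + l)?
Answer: -857/6 ≈ -142.83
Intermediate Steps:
V(q, k) = 27 (V(q, k) = -(-3)*9 = -3*(-9) = 27)
O(u, l) = u/l (O(u, l) = (2*u)/((2*l)) = (2*u)*(1/(2*l)) = u/l)
C(f, y) = 4/3 - y/6 (C(f, y) = -8*(-⅙) + y*(-⅙) = 4/3 - y/6)
x = 27 (x = 27/((5/5)) = 27/((5*(⅕))) = 27/1 = 27*1 = 27)
(x + C(-6, -11)) - 173 = (27 + (4/3 - ⅙*(-11))) - 173 = (27 + (4/3 + 11/6)) - 173 = (27 + 19/6) - 173 = 181/6 - 173 = -857/6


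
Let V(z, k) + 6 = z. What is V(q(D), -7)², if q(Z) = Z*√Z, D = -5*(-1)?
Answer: 161 - 60*√5 ≈ 26.836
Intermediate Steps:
D = 5
q(Z) = Z^(3/2)
V(z, k) = -6 + z
V(q(D), -7)² = (-6 + 5^(3/2))² = (-6 + 5*√5)²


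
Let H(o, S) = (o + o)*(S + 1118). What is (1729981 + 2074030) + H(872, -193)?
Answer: 5417211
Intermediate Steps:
H(o, S) = 2*o*(1118 + S) (H(o, S) = (2*o)*(1118 + S) = 2*o*(1118 + S))
(1729981 + 2074030) + H(872, -193) = (1729981 + 2074030) + 2*872*(1118 - 193) = 3804011 + 2*872*925 = 3804011 + 1613200 = 5417211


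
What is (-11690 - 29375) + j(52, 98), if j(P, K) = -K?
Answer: -41163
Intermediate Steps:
(-11690 - 29375) + j(52, 98) = (-11690 - 29375) - 1*98 = -41065 - 98 = -41163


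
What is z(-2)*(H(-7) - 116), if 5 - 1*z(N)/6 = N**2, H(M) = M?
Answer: -738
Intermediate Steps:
z(N) = 30 - 6*N**2
z(-2)*(H(-7) - 116) = (30 - 6*(-2)**2)*(-7 - 116) = (30 - 6*4)*(-123) = (30 - 24)*(-123) = 6*(-123) = -738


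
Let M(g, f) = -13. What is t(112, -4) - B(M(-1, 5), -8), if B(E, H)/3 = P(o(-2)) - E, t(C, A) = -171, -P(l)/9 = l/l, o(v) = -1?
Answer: -183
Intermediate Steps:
P(l) = -9 (P(l) = -9*l/l = -9*1 = -9)
B(E, H) = -27 - 3*E (B(E, H) = 3*(-9 - E) = -27 - 3*E)
t(112, -4) - B(M(-1, 5), -8) = -171 - (-27 - 3*(-13)) = -171 - (-27 + 39) = -171 - 1*12 = -171 - 12 = -183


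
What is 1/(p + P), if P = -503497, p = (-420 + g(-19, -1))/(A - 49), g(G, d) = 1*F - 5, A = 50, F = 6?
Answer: -1/503916 ≈ -1.9845e-6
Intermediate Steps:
g(G, d) = 1 (g(G, d) = 1*6 - 5 = 6 - 5 = 1)
p = -419 (p = (-420 + 1)/(50 - 49) = -419/1 = 1*(-419) = -419)
1/(p + P) = 1/(-419 - 503497) = 1/(-503916) = -1/503916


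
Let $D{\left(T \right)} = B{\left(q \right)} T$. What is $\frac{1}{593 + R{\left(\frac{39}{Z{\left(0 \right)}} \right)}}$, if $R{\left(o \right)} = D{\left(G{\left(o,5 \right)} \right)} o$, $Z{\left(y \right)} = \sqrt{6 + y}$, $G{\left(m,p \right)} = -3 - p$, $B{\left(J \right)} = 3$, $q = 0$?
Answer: $\frac{593}{205633} + \frac{156 \sqrt{6}}{205633} \approx 0.004742$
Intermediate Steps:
$D{\left(T \right)} = 3 T$
$R{\left(o \right)} = - 24 o$ ($R{\left(o \right)} = 3 \left(-3 - 5\right) o = 3 \left(-8\right) o = - 24 o$)
$\frac{1}{593 + R{\left(\frac{39}{Z{\left(0 \right)}} \right)}} = \frac{1}{593 - 24 \frac{39}{\sqrt{6 + 0}}} = \frac{1}{593 - 24 \frac{39}{\sqrt{6}}} = \frac{1}{593 - 24 \cdot 39 \frac{\sqrt{6}}{6}} = \frac{1}{593 - 24 \frac{13 \sqrt{6}}{2}} = \frac{1}{593 - 156 \sqrt{6}}$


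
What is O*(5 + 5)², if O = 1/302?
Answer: 50/151 ≈ 0.33113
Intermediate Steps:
O = 1/302 ≈ 0.0033113
O*(5 + 5)² = (5 + 5)²/302 = (1/302)*10² = (1/302)*100 = 50/151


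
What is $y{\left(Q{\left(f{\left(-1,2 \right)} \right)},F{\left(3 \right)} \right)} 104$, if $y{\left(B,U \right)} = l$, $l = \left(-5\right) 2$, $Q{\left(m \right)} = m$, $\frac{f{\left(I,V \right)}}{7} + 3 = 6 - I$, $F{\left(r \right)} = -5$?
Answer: $-1040$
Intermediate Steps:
$f{\left(I,V \right)} = 21 - 7 I$ ($f{\left(I,V \right)} = -21 + 7 \left(6 - I\right) = -21 - \left(-42 + 7 I\right) = 21 - 7 I$)
$l = -10$
$y{\left(B,U \right)} = -10$
$y{\left(Q{\left(f{\left(-1,2 \right)} \right)},F{\left(3 \right)} \right)} 104 = \left(-10\right) 104 = -1040$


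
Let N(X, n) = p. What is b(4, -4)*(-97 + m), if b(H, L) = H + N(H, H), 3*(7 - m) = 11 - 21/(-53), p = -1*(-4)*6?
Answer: -417592/159 ≈ -2626.4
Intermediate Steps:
p = 24 (p = 4*6 = 24)
m = 509/159 (m = 7 - (11 - 21/(-53))/3 = 7 - (11 - 21*(-1)/53)/3 = 7 - (11 - 1*(-21/53))/3 = 7 - (11 + 21/53)/3 = 7 - ⅓*604/53 = 7 - 604/159 = 509/159 ≈ 3.2013)
N(X, n) = 24
b(H, L) = 24 + H (b(H, L) = H + 24 = 24 + H)
b(4, -4)*(-97 + m) = (24 + 4)*(-97 + 509/159) = 28*(-14914/159) = -417592/159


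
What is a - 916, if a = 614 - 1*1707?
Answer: -2009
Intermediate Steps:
a = -1093 (a = 614 - 1707 = -1093)
a - 916 = -1093 - 916 = -2009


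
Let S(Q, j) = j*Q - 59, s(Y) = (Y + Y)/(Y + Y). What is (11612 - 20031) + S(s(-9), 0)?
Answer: -8478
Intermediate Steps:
s(Y) = 1 (s(Y) = (2*Y)/((2*Y)) = (2*Y)*(1/(2*Y)) = 1)
S(Q, j) = -59 + Q*j (S(Q, j) = Q*j - 59 = -59 + Q*j)
(11612 - 20031) + S(s(-9), 0) = (11612 - 20031) + (-59 + 1*0) = -8419 + (-59 + 0) = -8419 - 59 = -8478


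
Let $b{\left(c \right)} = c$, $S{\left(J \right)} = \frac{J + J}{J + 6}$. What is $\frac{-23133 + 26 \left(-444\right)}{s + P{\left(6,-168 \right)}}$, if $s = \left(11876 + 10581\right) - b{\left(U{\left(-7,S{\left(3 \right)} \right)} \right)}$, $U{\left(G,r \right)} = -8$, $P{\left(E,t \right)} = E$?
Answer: $- \frac{34677}{22471} \approx -1.5432$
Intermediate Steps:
$S{\left(J \right)} = \frac{2 J}{6 + J}$
$s = 22465$ ($s = \left(11876 + 10581\right) - -8 = 22457 + 8 = 22465$)
$\frac{-23133 + 26 \left(-444\right)}{s + P{\left(6,-168 \right)}} = \frac{-23133 + 26 \left(-444\right)}{22465 + 6} = \frac{-23133 - 11544}{22471} = \left(-34677\right) \frac{1}{22471} = - \frac{34677}{22471}$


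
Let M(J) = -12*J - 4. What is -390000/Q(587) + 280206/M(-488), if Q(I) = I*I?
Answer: 47134010607/1008208894 ≈ 46.750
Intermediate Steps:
M(J) = -4 - 12*J
Q(I) = I²
-390000/Q(587) + 280206/M(-488) = -390000/(587²) + 280206/(-4 - 12*(-488)) = -390000/344569 + 280206/(-4 + 5856) = -390000*1/344569 + 280206/5852 = -390000/344569 + 280206*(1/5852) = -390000/344569 + 140103/2926 = 47134010607/1008208894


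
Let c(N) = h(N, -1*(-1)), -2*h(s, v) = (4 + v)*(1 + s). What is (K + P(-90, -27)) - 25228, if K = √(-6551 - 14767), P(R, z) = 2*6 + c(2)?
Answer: -50447/2 + I*√21318 ≈ -25224.0 + 146.01*I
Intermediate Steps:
h(s, v) = -(1 + s)*(4 + v)/2 (h(s, v) = -(4 + v)*(1 + s)/2 = -(1 + s)*(4 + v)/2)
c(N) = -5/2 - 5*N/2 (c(N) = -2 - 2*N - (-1)*(-1)/2 - N*(-1*(-1))/2 = -2 - 2*N - ½*1 - ½*N*1 = -2 - 2*N - ½ - N/2 = -5/2 - 5*N/2)
P(R, z) = 9/2 (P(R, z) = 2*6 + (-5/2 - 5/2*2) = 12 + (-5/2 - 5) = 12 - 15/2 = 9/2)
K = I*√21318 (K = √(-21318) = I*√21318 ≈ 146.01*I)
(K + P(-90, -27)) - 25228 = (I*√21318 + 9/2) - 25228 = (9/2 + I*√21318) - 25228 = -50447/2 + I*√21318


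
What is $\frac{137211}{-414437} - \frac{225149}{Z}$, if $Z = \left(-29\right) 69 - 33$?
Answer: $\frac{93030988939}{842964858} \approx 110.36$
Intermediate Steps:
$Z = -2034$ ($Z = -2001 - 33 = -2034$)
$\frac{137211}{-414437} - \frac{225149}{Z} = \frac{137211}{-414437} - \frac{225149}{-2034} = 137211 \left(- \frac{1}{414437}\right) - - \frac{225149}{2034} = - \frac{137211}{414437} + \frac{225149}{2034} = \frac{93030988939}{842964858}$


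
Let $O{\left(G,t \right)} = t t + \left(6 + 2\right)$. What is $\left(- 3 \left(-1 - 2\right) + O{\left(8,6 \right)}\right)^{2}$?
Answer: $2809$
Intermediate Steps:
$O{\left(G,t \right)} = 8 + t^{2}$ ($O{\left(G,t \right)} = t^{2} + 8 = 8 + t^{2}$)
$\left(- 3 \left(-1 - 2\right) + O{\left(8,6 \right)}\right)^{2} = \left(- 3 \left(-1 - 2\right) + \left(8 + 6^{2}\right)\right)^{2} = \left(\left(-3\right) \left(-3\right) + \left(8 + 36\right)\right)^{2} = \left(9 + 44\right)^{2} = 53^{2} = 2809$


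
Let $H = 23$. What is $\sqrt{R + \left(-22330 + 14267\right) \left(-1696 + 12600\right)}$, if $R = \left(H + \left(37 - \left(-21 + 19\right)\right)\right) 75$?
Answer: $i \sqrt{87914302} \approx 9376.3 i$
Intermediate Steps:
$R = 4650$ ($R = \left(23 + \left(37 - \left(-21 + 19\right)\right)\right) 75 = \left(23 + \left(37 - -2\right)\right) 75 = \left(23 + \left(37 + 2\right)\right) 75 = \left(23 + 39\right) 75 = 62 \cdot 75 = 4650$)
$\sqrt{R + \left(-22330 + 14267\right) \left(-1696 + 12600\right)} = \sqrt{4650 + \left(-22330 + 14267\right) \left(-1696 + 12600\right)} = \sqrt{4650 - 87918952} = \sqrt{-87914302} = i \sqrt{87914302}$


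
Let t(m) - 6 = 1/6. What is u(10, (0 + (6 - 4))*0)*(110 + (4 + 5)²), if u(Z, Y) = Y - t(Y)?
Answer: -7067/6 ≈ -1177.8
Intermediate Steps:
t(m) = 37/6 (t(m) = 6 + 1/6 = 6 + ⅙ = 37/6)
u(Z, Y) = -37/6 + Y (u(Z, Y) = Y - 1*37/6 = Y - 37/6 = -37/6 + Y)
u(10, (0 + (6 - 4))*0)*(110 + (4 + 5)²) = (-37/6 + (0 + (6 - 4))*0)*(110 + (4 + 5)²) = (-37/6 + (0 + 2)*0)*(110 + 9²) = (-37/6 + 2*0)*(110 + 81) = (-37/6 + 0)*191 = -37/6*191 = -7067/6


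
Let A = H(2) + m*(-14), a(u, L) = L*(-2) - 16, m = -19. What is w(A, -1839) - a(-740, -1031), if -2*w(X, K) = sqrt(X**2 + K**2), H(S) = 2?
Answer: -2046 - sqrt(3453745)/2 ≈ -2975.2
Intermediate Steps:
a(u, L) = -16 - 2*L (a(u, L) = -2*L - 16 = -16 - 2*L)
A = 268 (A = 2 - 19*(-14) = 2 + 266 = 268)
w(X, K) = -sqrt(K**2 + X**2)/2 (w(X, K) = -sqrt(X**2 + K**2)/2 = -sqrt(K**2 + X**2)/2)
w(A, -1839) - a(-740, -1031) = -sqrt((-1839)**2 + 268**2)/2 - (-16 - 2*(-1031)) = -sqrt(3381921 + 71824)/2 - (-16 + 2062) = -sqrt(3453745)/2 - 1*2046 = -sqrt(3453745)/2 - 2046 = -2046 - sqrt(3453745)/2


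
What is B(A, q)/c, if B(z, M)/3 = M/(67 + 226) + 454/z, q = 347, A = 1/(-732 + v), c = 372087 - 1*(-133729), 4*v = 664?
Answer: -225870315/148204088 ≈ -1.5240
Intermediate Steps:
v = 166 (v = (¼)*664 = 166)
c = 505816 (c = 372087 + 133729 = 505816)
A = -1/566 (A = 1/(-732 + 166) = 1/(-566) = -1/566 ≈ -0.0017668)
B(z, M) = 1362/z + 3*M/293 (B(z, M) = 3*(M/(67 + 226) + 454/z) = 3*(M/293 + 454/z) = 3*(454/z + M/293) = 1362/z + 3*M/293)
B(A, q)/c = (1362/(-1/566) + (3/293)*347)/505816 = (1362*(-566) + 1041/293)*(1/505816) = (-770892 + 1041/293)*(1/505816) = -225870315/293*1/505816 = -225870315/148204088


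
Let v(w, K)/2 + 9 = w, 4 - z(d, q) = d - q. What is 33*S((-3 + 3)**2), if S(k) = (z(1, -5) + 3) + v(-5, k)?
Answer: -891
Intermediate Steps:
z(d, q) = 4 + q - d (z(d, q) = 4 - (d - q) = 4 + (q - d) = 4 + q - d)
v(w, K) = -18 + 2*w
S(k) = -27 (S(k) = ((4 - 5 - 1*1) + 3) + (-18 + 2*(-5)) = ((4 - 5 - 1) + 3) + (-18 - 10) = (-2 + 3) - 28 = 1 - 28 = -27)
33*S((-3 + 3)**2) = 33*(-27) = -891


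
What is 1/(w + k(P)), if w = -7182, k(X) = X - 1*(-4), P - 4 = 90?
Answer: -1/7084 ≈ -0.00014116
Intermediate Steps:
P = 94 (P = 4 + 90 = 94)
k(X) = 4 + X (k(X) = X + 4 = 4 + X)
1/(w + k(P)) = 1/(-7182 + (4 + 94)) = 1/(-7182 + 98) = 1/(-7084) = -1/7084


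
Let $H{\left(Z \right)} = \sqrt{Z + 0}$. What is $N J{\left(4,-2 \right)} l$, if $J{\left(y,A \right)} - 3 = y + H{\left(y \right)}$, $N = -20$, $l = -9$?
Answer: $1620$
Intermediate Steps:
$H{\left(Z \right)} = \sqrt{Z}$
$J{\left(y,A \right)} = 3 + y + \sqrt{y}$ ($J{\left(y,A \right)} = 3 + \left(y + \sqrt{y}\right) = 3 + y + \sqrt{y}$)
$N J{\left(4,-2 \right)} l = - 20 \left(3 + 4 + \sqrt{4}\right) \left(-9\right) = - 20 \left(3 + 4 + 2\right) \left(-9\right) = \left(-20\right) 9 \left(-9\right) = \left(-180\right) \left(-9\right) = 1620$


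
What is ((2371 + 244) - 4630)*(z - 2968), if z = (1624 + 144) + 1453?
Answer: -509795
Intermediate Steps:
z = 3221 (z = 1768 + 1453 = 3221)
((2371 + 244) - 4630)*(z - 2968) = ((2371 + 244) - 4630)*(3221 - 2968) = (2615 - 4630)*253 = -2015*253 = -509795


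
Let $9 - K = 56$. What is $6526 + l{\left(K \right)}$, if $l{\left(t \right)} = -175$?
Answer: $6351$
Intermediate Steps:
$K = -47$ ($K = 9 - 56 = -47$)
$6526 + l{\left(K \right)} = 6526 - 175 = 6351$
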